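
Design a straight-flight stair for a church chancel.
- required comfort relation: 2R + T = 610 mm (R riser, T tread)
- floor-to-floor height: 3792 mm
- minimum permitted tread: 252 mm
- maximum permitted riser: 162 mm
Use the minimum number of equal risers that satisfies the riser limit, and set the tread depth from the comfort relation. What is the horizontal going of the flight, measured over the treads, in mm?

3792 / 162 = 23.407 → round up to 24 risers.
Each riser is 3792/24 = 158 mm (≤ 162 mm).
Tread T = 610 − 2 × 158 = 294 mm (≥ 252 mm).
Treads = 24 − 1 = 23; going = 23 × 294 = 6762 mm.

6762 mm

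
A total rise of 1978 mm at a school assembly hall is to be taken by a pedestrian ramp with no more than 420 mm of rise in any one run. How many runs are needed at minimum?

5 runs

⌈1978/420⌉ = 5 ramp runs.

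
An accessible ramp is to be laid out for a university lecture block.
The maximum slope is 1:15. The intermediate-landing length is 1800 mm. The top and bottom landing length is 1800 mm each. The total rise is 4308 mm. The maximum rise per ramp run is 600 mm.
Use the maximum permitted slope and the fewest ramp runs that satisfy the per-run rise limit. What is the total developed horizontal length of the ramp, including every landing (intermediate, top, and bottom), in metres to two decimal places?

80.82 m

At most 600 each: 4308/600 = 7.18, giving 8 ramp runs. That means 7 intermediate landings.
Horizontal run for 4308 mm of rise at 1:15 is 4308 × 15 = 64620 mm.
7 intermediate landings contribute 7 × 1800 = 12600 mm.
Top and bottom landings: 2 × 1800 = 3600 mm.
Total = 64620 + 12600 + 3600 = 80820 mm.
= 80.82 m.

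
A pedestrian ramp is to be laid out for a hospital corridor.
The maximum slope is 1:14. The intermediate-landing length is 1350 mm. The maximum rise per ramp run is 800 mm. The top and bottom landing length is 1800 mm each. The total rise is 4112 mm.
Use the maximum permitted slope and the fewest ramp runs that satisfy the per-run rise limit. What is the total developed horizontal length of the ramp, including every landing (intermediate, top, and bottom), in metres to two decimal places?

⌈4112/800⌉ = 6 ramp runs. That means 5 intermediate landings.
Ramp run (horizontal) at 1:14: 4112 × 14 = 57568 mm.
Intermediate landings: 5 × 1350 = 6750 mm.
Top and bottom landings: 2 × 1800 = 3600 mm.
Total = 57568 + 6750 + 3600 = 67918 mm.
= 67.92 m.

67.92 m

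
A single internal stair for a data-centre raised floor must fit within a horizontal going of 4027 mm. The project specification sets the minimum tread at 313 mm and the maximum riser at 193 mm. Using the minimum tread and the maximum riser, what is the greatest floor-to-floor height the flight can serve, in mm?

2509 mm

4027 / 313 = 12.87, so 12 treads fit.
Risers = treads + 1 = 13.
Maximum height = 13 × 193 = 2509 mm.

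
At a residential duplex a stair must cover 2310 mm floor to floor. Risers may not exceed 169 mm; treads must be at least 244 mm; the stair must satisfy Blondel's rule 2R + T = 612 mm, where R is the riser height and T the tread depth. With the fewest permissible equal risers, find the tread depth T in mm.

282 mm

2310 / 169 = 13.67, so 14 risers are needed.
Riser R = 2310 / 14 = 165 mm, within the 169 mm limit.
Tread T = 612 − 2 × 165 = 282 mm (≥ 244 mm).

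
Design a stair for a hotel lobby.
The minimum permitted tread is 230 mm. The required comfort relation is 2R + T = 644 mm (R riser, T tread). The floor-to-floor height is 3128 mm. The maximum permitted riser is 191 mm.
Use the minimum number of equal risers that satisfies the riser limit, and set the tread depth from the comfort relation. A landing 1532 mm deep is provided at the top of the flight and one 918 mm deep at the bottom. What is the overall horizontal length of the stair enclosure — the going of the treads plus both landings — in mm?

6866 mm

⌈3128/191⌉ = 17 risers.
Each riser is 3128/17 = 184 mm (≤ 191 mm).
Tread T = 644 − 2 × 184 = 276 mm (≥ 230 mm).
17 risers give 16 treads; going = 16 × 276 = 4416 mm.
Enclosure = 4416 + 1532 + 918 = 6866 mm.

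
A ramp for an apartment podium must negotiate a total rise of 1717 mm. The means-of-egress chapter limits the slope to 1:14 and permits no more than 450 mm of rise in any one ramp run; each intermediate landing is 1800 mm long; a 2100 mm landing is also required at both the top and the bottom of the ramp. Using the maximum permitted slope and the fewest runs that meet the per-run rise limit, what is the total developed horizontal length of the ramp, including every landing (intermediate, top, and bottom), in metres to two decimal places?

At most 450 each: 1717/450 = 3.82, giving 4 ramp runs. That means 3 intermediate landings.
Horizontal run for 1717 mm of rise at 1:14 is 1717 × 14 = 24038 mm.
3 intermediate landings contribute 3 × 1800 = 5400 mm.
Top and bottom landings: 2 × 2100 = 4200 mm.
Total = 24038 + 5400 + 4200 = 33638 mm.
= 33.64 m.

33.64 m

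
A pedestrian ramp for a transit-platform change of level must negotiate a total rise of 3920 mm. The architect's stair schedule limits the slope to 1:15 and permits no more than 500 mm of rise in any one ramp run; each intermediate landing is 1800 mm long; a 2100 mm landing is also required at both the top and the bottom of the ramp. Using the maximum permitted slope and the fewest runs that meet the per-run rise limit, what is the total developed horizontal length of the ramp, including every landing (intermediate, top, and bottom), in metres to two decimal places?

75.60 m

⌈3920/500⌉ = 8 ramp runs. That means 7 intermediate landings.
Horizontal run for 3920 mm of rise at 1:15 is 3920 × 15 = 58800 mm.
Intermediate landings: 7 × 1800 = 12600 mm.
Top and bottom landings: 2 × 2100 = 4200 mm.
Total = 58800 + 12600 + 4200 = 75600 mm.
= 75.60 m.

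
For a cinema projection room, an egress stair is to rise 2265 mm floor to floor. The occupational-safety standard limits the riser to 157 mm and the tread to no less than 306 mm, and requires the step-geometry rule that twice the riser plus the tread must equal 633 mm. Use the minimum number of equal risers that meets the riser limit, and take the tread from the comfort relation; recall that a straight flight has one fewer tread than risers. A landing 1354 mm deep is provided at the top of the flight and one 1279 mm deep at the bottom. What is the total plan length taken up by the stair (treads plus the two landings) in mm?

7267 mm

At most 157 each: 2265/157 = 14.43, giving 15 risers.
Each riser is 2265/15 = 151 mm (≤ 157 mm).
T = 633 − 2·151 = 331 mm, which satisfies the 306 mm minimum.
Treads = 15 − 1 = 14; going = 14 × 331 = 4634 mm.
Enclosure = 4634 + 1354 + 1279 = 7267 mm.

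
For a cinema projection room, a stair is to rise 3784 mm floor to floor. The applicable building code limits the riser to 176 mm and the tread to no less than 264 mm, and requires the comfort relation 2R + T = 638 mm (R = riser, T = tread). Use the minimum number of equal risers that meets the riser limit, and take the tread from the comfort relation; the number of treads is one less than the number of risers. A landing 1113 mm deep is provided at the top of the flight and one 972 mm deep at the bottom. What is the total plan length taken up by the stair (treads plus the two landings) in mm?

⌈3784/176⌉ = 22 risers.
Riser R = 3784 / 22 = 172 mm, within the 176 mm limit.
From 2R + T = 638: T = 638 − 344 = 294 mm.
Treads = 22 − 1 = 21; going = 21 × 294 = 6174 mm.
Add landings: 6174 + 1113 + 972 = 8259 mm.

8259 mm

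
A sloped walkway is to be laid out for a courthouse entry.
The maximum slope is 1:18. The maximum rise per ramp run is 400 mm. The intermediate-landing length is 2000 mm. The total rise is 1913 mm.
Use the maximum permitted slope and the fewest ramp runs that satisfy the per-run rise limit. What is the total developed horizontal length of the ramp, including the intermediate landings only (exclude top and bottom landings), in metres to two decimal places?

42.43 m

1913 / 400 = 4.78, so 5 ramp runs are needed. That means 4 intermediate landings.
Horizontal run for 1913 mm of rise at 1:18 is 1913 × 18 = 34434 mm.
Intermediate landings: 4 × 2000 = 8000 mm.
Developed length = 34434 + 8000 = 42434 mm.
= 42.43 m.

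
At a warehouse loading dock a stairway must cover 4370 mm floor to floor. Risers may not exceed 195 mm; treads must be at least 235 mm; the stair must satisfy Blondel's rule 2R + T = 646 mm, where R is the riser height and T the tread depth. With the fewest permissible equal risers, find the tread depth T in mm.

At most 195 each: 4370/195 = 22.41, giving 23 risers.
Each riser is 4370/23 = 190 mm (≤ 195 mm).
From 2R + T = 646: T = 646 − 380 = 266 mm.

266 mm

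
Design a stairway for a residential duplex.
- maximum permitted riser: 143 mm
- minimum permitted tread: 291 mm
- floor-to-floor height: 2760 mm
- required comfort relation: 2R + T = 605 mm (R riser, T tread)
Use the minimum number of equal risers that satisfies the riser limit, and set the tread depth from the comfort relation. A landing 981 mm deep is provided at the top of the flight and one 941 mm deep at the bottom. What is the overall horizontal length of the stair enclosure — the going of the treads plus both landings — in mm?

⌈2760/143⌉ = 20 risers.
Riser R = 2760 / 20 = 138 mm, within the 143 mm limit.
Tread T = 605 − 2 × 138 = 329 mm (≥ 291 mm).
Going = (20 − 1) × 329 = 6251 mm.
Enclosure = 6251 + 981 + 941 = 8173 mm.

8173 mm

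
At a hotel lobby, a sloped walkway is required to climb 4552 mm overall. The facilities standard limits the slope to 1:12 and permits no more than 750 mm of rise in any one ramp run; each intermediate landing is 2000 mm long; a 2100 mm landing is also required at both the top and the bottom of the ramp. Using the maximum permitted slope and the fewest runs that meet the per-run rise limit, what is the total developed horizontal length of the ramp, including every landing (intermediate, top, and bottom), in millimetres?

70824 mm

⌈4552/750⌉ = 7 ramp runs. That means 6 intermediate landings.
Horizontal run for 4552 mm of rise at 1:12 is 4552 × 12 = 54624 mm.
6 intermediate landings contribute 6 × 2000 = 12000 mm.
Top and bottom landings: 2 × 2100 = 4200 mm.
Total = 54624 + 12000 + 4200 = 70824 mm.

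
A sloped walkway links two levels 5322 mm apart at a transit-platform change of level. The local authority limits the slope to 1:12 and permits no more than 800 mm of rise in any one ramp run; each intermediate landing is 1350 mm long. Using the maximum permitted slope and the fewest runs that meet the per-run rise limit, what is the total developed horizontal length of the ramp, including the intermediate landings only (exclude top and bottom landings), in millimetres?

71964 mm

5322 / 800 = 6.652 → round up to 7 ramp runs. That means 6 intermediate landings.
Horizontal run for 5322 mm of rise at 1:12 is 5322 × 12 = 63864 mm.
Intermediate landings: 6 × 1350 = 8100 mm.
Developed length = 63864 + 8100 = 71964 mm.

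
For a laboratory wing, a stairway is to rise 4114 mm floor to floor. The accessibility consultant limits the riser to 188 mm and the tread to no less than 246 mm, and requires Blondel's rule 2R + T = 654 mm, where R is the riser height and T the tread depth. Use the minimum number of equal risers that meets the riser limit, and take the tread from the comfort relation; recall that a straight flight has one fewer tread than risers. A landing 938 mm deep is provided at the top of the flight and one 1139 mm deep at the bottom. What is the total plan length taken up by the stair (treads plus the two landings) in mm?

At most 188 each: 4114/188 = 21.88, giving 22 risers.
R = 4114 ÷ 22 = 187 mm.
From 2R + T = 654: T = 654 − 374 = 280 mm.
Treads = 22 − 1 = 21; going = 21 × 280 = 5880 mm.
Add landings: 5880 + 938 + 1139 = 7957 mm.

7957 mm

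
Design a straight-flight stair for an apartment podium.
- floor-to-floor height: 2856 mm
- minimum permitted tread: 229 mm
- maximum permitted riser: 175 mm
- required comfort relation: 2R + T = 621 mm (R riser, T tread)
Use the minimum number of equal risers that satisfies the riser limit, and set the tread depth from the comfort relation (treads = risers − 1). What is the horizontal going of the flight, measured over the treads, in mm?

2856 / 175 = 16.32, so 17 risers are needed.
Riser R = 2856 / 17 = 168 mm, within the 175 mm limit.
Tread T = 621 − 2 × 168 = 285 mm (≥ 229 mm).
Treads = 17 − 1 = 16; going = 16 × 285 = 4560 mm.

4560 mm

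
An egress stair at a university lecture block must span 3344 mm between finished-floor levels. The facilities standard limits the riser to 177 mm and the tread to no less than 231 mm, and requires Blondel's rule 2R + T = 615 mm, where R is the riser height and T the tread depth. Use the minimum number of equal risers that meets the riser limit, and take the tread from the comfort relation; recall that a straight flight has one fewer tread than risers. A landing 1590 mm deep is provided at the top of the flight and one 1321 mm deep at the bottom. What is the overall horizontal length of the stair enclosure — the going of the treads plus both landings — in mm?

3344 / 177 = 18.89, so 19 risers are needed.
Riser R = 3344 / 19 = 176 mm, within the 177 mm limit.
From 2R + T = 615: T = 615 − 352 = 263 mm.
Treads = 19 − 1 = 18; going = 18 × 263 = 4734 mm.
Add landings: 4734 + 1590 + 1321 = 7645 mm.

7645 mm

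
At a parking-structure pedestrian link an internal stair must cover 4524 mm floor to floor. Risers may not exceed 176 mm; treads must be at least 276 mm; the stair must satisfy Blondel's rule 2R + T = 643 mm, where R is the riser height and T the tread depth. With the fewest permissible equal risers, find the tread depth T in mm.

At most 176 each: 4524/176 = 25.70, giving 26 risers.
Each riser is 4524/26 = 174 mm (≤ 176 mm).
Tread T = 643 − 2 × 174 = 295 mm (≥ 276 mm).

295 mm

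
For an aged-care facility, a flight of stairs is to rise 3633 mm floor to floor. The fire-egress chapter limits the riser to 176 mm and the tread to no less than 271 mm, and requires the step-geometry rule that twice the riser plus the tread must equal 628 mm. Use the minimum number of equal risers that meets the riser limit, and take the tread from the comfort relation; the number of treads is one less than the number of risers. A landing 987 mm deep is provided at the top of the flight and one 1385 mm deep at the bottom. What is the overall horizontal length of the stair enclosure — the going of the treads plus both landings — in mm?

⌈3633/176⌉ = 21 risers.
R = 3633 ÷ 21 = 173 mm.
From 2R + T = 628: T = 628 − 346 = 282 mm.
Going = (21 − 1) × 282 = 5640 mm.
Add landings: 5640 + 987 + 1385 = 8012 mm.

8012 mm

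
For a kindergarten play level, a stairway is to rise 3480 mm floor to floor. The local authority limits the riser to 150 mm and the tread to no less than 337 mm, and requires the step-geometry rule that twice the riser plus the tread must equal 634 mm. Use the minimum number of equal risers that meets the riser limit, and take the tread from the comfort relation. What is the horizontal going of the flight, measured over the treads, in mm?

7912 mm

3480 / 150 = 23.200 → round up to 24 risers.
R = 3480 ÷ 24 = 145 mm.
Tread T = 634 − 2 × 145 = 344 mm (≥ 337 mm).
Going = (24 − 1) × 344 = 7912 mm.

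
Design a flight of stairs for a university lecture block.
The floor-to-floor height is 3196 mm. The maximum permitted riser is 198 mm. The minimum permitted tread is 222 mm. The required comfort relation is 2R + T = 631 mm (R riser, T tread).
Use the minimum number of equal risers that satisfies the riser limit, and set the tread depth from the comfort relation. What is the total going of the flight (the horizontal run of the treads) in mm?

4080 mm

At most 198 each: 3196/198 = 16.14, giving 17 risers.
R = 3196 ÷ 17 = 188 mm.
Tread T = 631 − 2 × 188 = 255 mm (≥ 222 mm).
17 risers give 16 treads; going = 16 × 255 = 4080 mm.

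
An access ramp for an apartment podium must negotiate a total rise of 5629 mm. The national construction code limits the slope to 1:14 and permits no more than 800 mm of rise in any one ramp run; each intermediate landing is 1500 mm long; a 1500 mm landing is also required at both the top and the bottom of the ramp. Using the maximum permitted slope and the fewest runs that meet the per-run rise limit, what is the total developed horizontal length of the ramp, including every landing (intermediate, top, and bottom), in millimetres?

⌈5629/800⌉ = 8 ramp runs. That means 7 intermediate landings.
Horizontal run for 5629 mm of rise at 1:14 is 5629 × 14 = 78806 mm.
7 intermediate landings contribute 7 × 1500 = 10500 mm.
Top and bottom landings: 2 × 1500 = 3000 mm.
Total = 78806 + 10500 + 3000 = 92306 mm.

92306 mm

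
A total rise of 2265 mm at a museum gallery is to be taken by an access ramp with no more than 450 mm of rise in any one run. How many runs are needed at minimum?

6 runs

2265 / 450 = 5.033 → round up to 6 ramp runs.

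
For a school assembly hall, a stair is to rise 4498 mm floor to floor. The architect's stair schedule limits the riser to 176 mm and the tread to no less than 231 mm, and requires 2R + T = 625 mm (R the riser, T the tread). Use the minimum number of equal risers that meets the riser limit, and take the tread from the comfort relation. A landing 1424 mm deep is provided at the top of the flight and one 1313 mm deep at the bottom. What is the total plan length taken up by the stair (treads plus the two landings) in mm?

9712 mm

4498 / 176 = 25.557 → round up to 26 risers.
Each riser is 4498/26 = 173 mm (≤ 176 mm).
From 2R + T = 625: T = 625 − 346 = 279 mm.
26 risers give 25 treads; going = 25 × 279 = 6975 mm.
Enclosure = 6975 + 1424 + 1313 = 9712 mm.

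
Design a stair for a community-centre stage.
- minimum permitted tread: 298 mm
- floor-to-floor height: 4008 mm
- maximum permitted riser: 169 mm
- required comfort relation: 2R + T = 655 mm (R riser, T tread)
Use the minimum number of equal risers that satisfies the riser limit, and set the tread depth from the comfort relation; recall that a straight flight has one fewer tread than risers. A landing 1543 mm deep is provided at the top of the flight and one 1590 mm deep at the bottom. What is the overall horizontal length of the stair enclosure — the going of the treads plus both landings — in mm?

10516 mm

4008 / 169 = 23.72, so 24 risers are needed.
Each riser is 4008/24 = 167 mm (≤ 169 mm).
Tread T = 655 − 2 × 167 = 321 mm (≥ 298 mm).
24 risers give 23 treads; going = 23 × 321 = 7383 mm.
Add landings: 7383 + 1543 + 1590 = 10516 mm.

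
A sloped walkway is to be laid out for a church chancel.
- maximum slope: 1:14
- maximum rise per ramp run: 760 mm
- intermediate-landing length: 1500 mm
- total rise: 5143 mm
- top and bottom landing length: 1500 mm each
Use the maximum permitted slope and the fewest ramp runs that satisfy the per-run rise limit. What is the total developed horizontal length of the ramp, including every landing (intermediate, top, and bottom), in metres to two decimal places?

84.00 m

5143 / 760 = 6.77, so 7 ramp runs are needed. That means 6 intermediate landings.
Horizontal run for 5143 mm of rise at 1:14 is 5143 × 14 = 72002 mm.
Intermediate landings: 6 × 1500 = 9000 mm.
Top and bottom landings: 2 × 1500 = 3000 mm.
Total = 72002 + 9000 + 3000 = 84002 mm.
= 84.00 m.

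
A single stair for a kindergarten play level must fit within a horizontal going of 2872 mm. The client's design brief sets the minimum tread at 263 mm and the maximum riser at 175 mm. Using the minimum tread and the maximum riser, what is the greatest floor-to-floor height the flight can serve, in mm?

2872 / 263 = 10.92, so 10 treads fit.
Risers = treads + 1 = 11.
Maximum height = 11 × 175 = 1925 mm.

1925 mm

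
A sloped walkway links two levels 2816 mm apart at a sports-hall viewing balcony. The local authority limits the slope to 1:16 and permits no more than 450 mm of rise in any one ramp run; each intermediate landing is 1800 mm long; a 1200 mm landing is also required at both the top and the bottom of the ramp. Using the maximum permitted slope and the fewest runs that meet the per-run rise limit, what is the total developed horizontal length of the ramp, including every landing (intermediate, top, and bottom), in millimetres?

58256 mm

2816 / 450 = 6.26, so 7 ramp runs are needed. That means 6 intermediate landings.
Horizontal run for 2816 mm of rise at 1:16 is 2816 × 16 = 45056 mm.
Intermediate landings: 6 × 1800 = 10800 mm.
Top and bottom landings: 2 × 1200 = 2400 mm.
Total = 45056 + 10800 + 2400 = 58256 mm.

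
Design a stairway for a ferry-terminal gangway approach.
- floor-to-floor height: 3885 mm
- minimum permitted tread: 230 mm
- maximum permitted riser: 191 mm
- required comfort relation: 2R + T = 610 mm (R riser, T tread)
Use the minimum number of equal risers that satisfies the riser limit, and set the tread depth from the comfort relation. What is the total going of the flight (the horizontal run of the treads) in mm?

4800 mm

3885 / 191 = 20.340 → round up to 21 risers.
Riser R = 3885 / 21 = 185 mm, within the 191 mm limit.
Tread T = 610 − 2 × 185 = 240 mm (≥ 230 mm).
Going = (21 − 1) × 240 = 4800 mm.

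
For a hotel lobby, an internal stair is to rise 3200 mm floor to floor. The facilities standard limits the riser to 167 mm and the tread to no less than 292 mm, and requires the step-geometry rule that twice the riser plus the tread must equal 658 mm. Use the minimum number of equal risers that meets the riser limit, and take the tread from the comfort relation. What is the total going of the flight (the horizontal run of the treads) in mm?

3200 / 167 = 19.162 → round up to 20 risers.
Riser R = 3200 / 20 = 160 mm, within the 167 mm limit.
Tread T = 658 − 2 × 160 = 338 mm (≥ 292 mm).
Treads = 20 − 1 = 19; going = 19 × 338 = 6422 mm.

6422 mm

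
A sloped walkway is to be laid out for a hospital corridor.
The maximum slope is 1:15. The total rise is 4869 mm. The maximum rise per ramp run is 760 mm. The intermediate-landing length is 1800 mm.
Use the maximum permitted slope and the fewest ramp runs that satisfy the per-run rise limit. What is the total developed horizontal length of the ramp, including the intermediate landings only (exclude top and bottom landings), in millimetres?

83835 mm

At most 760 each: 4869/760 = 6.41, giving 7 ramp runs. That means 6 intermediate landings.
Horizontal run for 4869 mm of rise at 1:15 is 4869 × 15 = 73035 mm.
Intermediate landings: 6 × 1800 = 10800 mm.
Developed length = 73035 + 10800 = 83835 mm.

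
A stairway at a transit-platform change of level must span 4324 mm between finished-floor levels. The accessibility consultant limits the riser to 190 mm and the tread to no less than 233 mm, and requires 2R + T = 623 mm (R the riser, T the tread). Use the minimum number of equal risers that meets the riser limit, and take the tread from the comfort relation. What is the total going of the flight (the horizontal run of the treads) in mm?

5434 mm

⌈4324/190⌉ = 23 risers.
Riser R = 4324 / 23 = 188 mm, within the 190 mm limit.
Tread T = 623 − 2 × 188 = 247 mm (≥ 233 mm).
23 risers give 22 treads; going = 22 × 247 = 5434 mm.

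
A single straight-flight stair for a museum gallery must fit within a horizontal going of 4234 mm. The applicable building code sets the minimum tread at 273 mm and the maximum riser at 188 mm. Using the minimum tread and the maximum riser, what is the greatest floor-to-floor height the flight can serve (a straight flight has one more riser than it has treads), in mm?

Treads that fit: ⌊4234 / 273⌋ = 15.
Risers = treads + 1 = 16.
Maximum height = 16 × 188 = 3008 mm.

3008 mm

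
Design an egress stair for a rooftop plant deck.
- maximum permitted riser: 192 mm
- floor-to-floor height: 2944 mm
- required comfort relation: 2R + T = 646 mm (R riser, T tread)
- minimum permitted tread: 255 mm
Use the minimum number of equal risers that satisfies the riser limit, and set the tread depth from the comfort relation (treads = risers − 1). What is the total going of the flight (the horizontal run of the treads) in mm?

4170 mm

At most 192 each: 2944/192 = 15.33, giving 16 risers.
Each riser is 2944/16 = 184 mm (≤ 192 mm).
Tread T = 646 − 2 × 184 = 278 mm (≥ 255 mm).
16 risers give 15 treads; going = 15 × 278 = 4170 mm.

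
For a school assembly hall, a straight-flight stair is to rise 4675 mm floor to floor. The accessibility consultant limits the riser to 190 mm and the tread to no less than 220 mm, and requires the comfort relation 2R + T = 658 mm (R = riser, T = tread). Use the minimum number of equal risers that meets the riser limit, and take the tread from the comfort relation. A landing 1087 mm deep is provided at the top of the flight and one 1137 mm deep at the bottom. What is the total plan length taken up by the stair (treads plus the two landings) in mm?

9040 mm

⌈4675/190⌉ = 25 risers.
R = 4675 ÷ 25 = 187 mm.
Tread T = 658 − 2 × 187 = 284 mm (≥ 220 mm).
Going = (25 − 1) × 284 = 6816 mm.
Enclosure = 6816 + 1087 + 1137 = 9040 mm.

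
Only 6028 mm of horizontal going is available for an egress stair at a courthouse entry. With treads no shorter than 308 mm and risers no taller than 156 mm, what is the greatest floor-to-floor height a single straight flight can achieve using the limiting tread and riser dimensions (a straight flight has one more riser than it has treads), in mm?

Treads that fit: ⌊6028 / 308⌋ = 19.
Risers = treads + 1 = 20.
Maximum height = 20 × 156 = 3120 mm.

3120 mm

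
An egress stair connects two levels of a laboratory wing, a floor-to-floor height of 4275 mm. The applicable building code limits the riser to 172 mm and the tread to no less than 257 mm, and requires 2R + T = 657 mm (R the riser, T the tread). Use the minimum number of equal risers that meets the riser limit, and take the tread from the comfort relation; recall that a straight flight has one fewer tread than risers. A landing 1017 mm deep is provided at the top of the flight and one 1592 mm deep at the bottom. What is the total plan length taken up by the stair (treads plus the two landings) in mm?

4275 / 172 = 24.855 → round up to 25 risers.
Each riser is 4275/25 = 171 mm (≤ 172 mm).
T = 657 − 2·171 = 315 mm, which satisfies the 257 mm minimum.
Treads = 25 − 1 = 24; going = 24 × 315 = 7560 mm.
Enclosure = 7560 + 1017 + 1592 = 10169 mm.

10169 mm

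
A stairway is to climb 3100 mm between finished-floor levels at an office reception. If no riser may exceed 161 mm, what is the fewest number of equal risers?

20 risers

At most 161 each: 3100/161 = 19.25, giving 20 risers.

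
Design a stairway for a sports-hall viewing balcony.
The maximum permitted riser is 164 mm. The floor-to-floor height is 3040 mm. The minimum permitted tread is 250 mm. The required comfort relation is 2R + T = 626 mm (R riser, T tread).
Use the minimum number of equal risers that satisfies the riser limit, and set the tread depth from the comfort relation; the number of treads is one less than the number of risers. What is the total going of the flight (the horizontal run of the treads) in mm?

5508 mm

3040 / 164 = 18.537 → round up to 19 risers.
R = 3040 ÷ 19 = 160 mm.
From 2R + T = 626: T = 626 − 320 = 306 mm.
Treads = 19 − 1 = 18; going = 18 × 306 = 5508 mm.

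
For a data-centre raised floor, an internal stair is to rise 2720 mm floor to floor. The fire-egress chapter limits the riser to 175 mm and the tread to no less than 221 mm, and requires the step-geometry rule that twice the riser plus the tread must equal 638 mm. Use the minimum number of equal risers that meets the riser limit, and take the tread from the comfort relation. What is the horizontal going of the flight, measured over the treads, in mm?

⌈2720/175⌉ = 16 risers.
Riser R = 2720 / 16 = 170 mm, within the 175 mm limit.
Tread T = 638 − 2 × 170 = 298 mm (≥ 221 mm).
16 risers give 15 treads; going = 15 × 298 = 4470 mm.

4470 mm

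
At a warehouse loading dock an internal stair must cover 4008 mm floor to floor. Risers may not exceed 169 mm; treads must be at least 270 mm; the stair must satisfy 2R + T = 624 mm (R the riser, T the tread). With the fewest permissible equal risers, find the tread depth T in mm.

4008 / 169 = 23.72, so 24 risers are needed.
R = 4008 ÷ 24 = 167 mm.
T = 624 − 2·167 = 290 mm, which satisfies the 270 mm minimum.

290 mm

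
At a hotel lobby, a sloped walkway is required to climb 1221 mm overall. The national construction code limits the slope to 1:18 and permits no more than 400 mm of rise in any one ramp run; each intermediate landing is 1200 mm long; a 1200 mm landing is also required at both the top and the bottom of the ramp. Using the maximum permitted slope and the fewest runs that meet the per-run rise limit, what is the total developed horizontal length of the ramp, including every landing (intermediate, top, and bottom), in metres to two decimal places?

27.98 m

1221 / 400 = 3.05, so 4 ramp runs are needed. That means 3 intermediate landings.
Ramp run (horizontal) at 1:18: 1221 × 18 = 21978 mm.
Intermediate landings: 3 × 1200 = 3600 mm.
Top and bottom landings: 2 × 1200 = 2400 mm.
Total = 21978 + 3600 + 2400 = 27978 mm.
= 27.98 m.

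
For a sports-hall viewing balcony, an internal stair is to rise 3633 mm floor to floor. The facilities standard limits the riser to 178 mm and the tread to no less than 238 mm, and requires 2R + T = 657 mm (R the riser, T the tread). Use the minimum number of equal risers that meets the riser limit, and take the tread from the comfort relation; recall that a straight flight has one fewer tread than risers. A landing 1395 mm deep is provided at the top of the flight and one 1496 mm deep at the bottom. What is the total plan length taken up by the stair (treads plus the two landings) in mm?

9111 mm

3633 / 178 = 20.410 → round up to 21 risers.
R = 3633 ÷ 21 = 173 mm.
Tread T = 657 − 2 × 173 = 311 mm (≥ 238 mm).
Treads = 21 − 1 = 20; going = 20 × 311 = 6220 mm.
Add landings: 6220 + 1395 + 1496 = 9111 mm.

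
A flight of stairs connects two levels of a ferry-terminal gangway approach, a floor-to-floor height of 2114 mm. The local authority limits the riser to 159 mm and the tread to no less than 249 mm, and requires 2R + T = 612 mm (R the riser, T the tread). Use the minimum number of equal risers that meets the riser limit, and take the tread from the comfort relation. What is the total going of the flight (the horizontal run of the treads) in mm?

4030 mm

At most 159 each: 2114/159 = 13.30, giving 14 risers.
Riser R = 2114 / 14 = 151 mm, within the 159 mm limit.
Tread T = 612 − 2 × 151 = 310 mm (≥ 249 mm).
14 risers give 13 treads; going = 13 × 310 = 4030 mm.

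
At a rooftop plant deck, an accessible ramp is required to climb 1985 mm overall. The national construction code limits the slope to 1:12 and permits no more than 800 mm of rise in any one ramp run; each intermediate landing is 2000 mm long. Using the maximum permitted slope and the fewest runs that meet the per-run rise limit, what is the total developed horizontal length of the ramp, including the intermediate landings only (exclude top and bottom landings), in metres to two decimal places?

27.82 m

⌈1985/800⌉ = 3 ramp runs. That means 2 intermediate landings.
Horizontal run for 1985 mm of rise at 1:12 is 1985 × 12 = 23820 mm.
2 intermediate landings contribute 2 × 2000 = 4000 mm.
Developed length = 23820 + 4000 = 27820 mm.
= 27.82 m.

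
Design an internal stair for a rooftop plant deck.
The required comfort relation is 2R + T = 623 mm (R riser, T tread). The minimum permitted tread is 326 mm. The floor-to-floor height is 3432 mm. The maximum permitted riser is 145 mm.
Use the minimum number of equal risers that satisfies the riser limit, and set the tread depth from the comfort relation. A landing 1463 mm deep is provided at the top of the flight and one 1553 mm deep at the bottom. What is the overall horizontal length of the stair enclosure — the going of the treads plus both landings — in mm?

3432 / 145 = 23.669 → round up to 24 risers.
Riser R = 3432 / 24 = 143 mm, within the 145 mm limit.
From 2R + T = 623: T = 623 − 286 = 337 mm.
Going = (24 − 1) × 337 = 7751 mm.
Add landings: 7751 + 1463 + 1553 = 10767 mm.

10767 mm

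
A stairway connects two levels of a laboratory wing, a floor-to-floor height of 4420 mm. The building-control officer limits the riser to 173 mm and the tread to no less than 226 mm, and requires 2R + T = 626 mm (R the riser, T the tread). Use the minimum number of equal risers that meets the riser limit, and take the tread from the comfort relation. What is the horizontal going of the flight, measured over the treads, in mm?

7150 mm

At most 173 each: 4420/173 = 25.55, giving 26 risers.
Each riser is 4420/26 = 170 mm (≤ 173 mm).
Tread T = 626 − 2 × 170 = 286 mm (≥ 226 mm).
Treads = 26 − 1 = 25; going = 25 × 286 = 7150 mm.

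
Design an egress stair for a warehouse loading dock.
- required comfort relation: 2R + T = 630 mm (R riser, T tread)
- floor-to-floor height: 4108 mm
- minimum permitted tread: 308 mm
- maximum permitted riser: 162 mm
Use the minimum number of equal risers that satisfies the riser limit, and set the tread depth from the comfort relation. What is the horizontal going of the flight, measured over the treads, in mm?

7850 mm

At most 162 each: 4108/162 = 25.36, giving 26 risers.
Riser R = 4108 / 26 = 158 mm, within the 162 mm limit.
From 2R + T = 630: T = 630 − 316 = 314 mm.
26 risers give 25 treads; going = 25 × 314 = 7850 mm.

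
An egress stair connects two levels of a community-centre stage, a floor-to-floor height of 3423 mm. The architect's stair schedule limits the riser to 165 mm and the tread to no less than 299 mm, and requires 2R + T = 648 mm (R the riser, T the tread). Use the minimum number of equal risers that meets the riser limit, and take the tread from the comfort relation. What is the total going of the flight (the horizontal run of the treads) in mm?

3423 / 165 = 20.745 → round up to 21 risers.
Each riser is 3423/21 = 163 mm (≤ 165 mm).
From 2R + T = 648: T = 648 − 326 = 322 mm.
21 risers give 20 treads; going = 20 × 322 = 6440 mm.

6440 mm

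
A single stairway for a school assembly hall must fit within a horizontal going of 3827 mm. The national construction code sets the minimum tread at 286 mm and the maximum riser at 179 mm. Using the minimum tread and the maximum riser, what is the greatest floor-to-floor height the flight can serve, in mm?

2506 mm

Treads that fit: ⌊3827 / 286⌋ = 13.
Risers = treads + 1 = 14.
Maximum height = 14 × 179 = 2506 mm.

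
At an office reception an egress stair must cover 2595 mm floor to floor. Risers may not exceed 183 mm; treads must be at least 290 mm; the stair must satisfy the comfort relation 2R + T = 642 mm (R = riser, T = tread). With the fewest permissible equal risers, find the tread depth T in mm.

2595 / 183 = 14.180 → round up to 15 risers.
R = 2595 ÷ 15 = 173 mm.
Tread T = 642 − 2 × 173 = 296 mm (≥ 290 mm).

296 mm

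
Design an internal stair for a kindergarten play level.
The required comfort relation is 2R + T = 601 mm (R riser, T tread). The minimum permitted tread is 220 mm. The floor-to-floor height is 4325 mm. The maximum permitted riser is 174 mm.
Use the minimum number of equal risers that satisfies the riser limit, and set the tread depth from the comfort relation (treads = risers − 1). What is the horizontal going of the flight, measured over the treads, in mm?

⌈4325/174⌉ = 25 risers.
Each riser is 4325/25 = 173 mm (≤ 174 mm).
From 2R + T = 601: T = 601 − 346 = 255 mm.
Going = (25 − 1) × 255 = 6120 mm.

6120 mm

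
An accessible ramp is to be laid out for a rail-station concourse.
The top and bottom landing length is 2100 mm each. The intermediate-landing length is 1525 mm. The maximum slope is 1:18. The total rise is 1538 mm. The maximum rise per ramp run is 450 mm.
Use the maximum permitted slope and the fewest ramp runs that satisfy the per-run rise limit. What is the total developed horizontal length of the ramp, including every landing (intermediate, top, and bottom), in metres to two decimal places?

36.46 m

⌈1538/450⌉ = 4 ramp runs. That means 3 intermediate landings.
Horizontal run for 1538 mm of rise at 1:18 is 1538 × 18 = 27684 mm.
3 intermediate landings contribute 3 × 1525 = 4575 mm.
Top and bottom landings: 2 × 2100 = 4200 mm.
Total = 27684 + 4575 + 4200 = 36459 mm.
= 36.46 m.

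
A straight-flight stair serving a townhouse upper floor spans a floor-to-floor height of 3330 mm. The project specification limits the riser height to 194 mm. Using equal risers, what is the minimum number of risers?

18 risers

3330 / 194 = 17.165 → round up to 18 risers.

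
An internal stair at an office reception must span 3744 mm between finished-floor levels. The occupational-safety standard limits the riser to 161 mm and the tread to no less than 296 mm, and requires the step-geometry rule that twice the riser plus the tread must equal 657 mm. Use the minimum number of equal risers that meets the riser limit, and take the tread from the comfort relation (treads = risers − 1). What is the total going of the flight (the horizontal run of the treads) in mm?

7935 mm

3744 / 161 = 23.25, so 24 risers are needed.
Riser R = 3744 / 24 = 156 mm, within the 161 mm limit.
Tread T = 657 − 2 × 156 = 345 mm (≥ 296 mm).
24 risers give 23 treads; going = 23 × 345 = 7935 mm.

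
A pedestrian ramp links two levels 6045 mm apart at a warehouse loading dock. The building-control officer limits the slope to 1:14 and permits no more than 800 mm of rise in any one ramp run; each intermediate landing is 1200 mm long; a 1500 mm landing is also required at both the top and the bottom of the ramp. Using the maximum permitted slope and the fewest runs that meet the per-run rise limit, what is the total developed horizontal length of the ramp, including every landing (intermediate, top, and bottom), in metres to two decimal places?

96.03 m

At most 800 each: 6045/800 = 7.56, giving 8 ramp runs. That means 7 intermediate landings.
Horizontal run for 6045 mm of rise at 1:14 is 6045 × 14 = 84630 mm.
7 intermediate landings contribute 7 × 1200 = 8400 mm.
Top and bottom landings: 2 × 1500 = 3000 mm.
Total = 84630 + 8400 + 3000 = 96030 mm.
= 96.03 m.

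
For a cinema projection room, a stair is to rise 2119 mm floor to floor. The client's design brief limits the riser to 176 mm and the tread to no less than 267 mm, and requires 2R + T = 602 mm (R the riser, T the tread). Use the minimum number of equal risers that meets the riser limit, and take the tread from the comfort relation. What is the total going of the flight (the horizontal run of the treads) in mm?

3312 mm

2119 / 176 = 12.04, so 13 risers are needed.
R = 2119 ÷ 13 = 163 mm.
T = 602 − 2·163 = 276 mm, which satisfies the 267 mm minimum.
Treads = 13 − 1 = 12; going = 12 × 276 = 3312 mm.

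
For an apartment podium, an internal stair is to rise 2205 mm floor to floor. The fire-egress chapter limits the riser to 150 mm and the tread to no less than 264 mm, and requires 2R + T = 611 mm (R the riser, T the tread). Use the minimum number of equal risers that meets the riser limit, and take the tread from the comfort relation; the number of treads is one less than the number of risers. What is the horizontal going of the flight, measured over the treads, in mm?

2205 / 150 = 14.70, so 15 risers are needed.
R = 2205 ÷ 15 = 147 mm.
From 2R + T = 611: T = 611 − 294 = 317 mm.
Going = (15 − 1) × 317 = 4438 mm.

4438 mm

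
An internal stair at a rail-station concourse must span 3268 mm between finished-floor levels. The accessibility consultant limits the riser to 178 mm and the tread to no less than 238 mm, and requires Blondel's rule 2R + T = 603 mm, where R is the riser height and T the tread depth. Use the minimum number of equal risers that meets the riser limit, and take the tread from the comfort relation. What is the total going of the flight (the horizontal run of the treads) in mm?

⌈3268/178⌉ = 19 risers.
Each riser is 3268/19 = 172 mm (≤ 178 mm).
From 2R + T = 603: T = 603 − 344 = 259 mm.
19 risers give 18 treads; going = 18 × 259 = 4662 mm.

4662 mm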